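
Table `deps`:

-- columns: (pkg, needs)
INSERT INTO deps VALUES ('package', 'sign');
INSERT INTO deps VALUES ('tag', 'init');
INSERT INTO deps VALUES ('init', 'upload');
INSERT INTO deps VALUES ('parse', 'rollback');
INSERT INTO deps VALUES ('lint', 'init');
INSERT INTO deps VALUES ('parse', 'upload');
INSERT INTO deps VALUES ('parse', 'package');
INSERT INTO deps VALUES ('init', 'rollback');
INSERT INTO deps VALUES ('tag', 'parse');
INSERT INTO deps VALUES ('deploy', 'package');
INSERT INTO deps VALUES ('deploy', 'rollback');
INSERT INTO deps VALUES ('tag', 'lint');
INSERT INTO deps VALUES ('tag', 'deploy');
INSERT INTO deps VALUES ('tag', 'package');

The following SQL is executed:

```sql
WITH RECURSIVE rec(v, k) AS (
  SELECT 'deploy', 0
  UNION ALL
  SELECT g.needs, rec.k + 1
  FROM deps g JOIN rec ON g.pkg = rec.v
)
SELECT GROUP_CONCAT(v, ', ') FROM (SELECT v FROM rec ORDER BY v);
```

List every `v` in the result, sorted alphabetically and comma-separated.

Base: (deploy, k=0).
Iteration 1: edges from {deploy} -> (package, k=1), (rollback, k=1).
Iteration 2: edges from {package,rollback} -> (sign, k=2).
Iteration 3: no outgoing edges from {sign}; recursion stops.

deploy, package, rollback, sign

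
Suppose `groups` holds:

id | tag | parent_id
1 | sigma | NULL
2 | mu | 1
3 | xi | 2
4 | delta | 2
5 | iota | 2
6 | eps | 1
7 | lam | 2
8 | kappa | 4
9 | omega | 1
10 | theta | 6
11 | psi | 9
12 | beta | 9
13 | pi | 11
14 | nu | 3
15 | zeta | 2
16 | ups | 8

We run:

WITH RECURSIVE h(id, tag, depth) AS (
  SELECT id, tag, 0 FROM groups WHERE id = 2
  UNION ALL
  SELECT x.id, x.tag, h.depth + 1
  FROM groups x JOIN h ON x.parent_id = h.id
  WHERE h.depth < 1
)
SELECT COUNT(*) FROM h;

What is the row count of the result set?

Base: id=2 (mu) at depth 0.
Iteration 1: rows with parent_id in {2} -> xi (id 3, depth 1), delta (id 4, depth 1), iota (id 5, depth 1), lam (id 7, depth 1), zeta (id 15, depth 1).
Iteration 2: depth < 1 fails for all current rows; recursion stops.
Total rows emitted: 6.

6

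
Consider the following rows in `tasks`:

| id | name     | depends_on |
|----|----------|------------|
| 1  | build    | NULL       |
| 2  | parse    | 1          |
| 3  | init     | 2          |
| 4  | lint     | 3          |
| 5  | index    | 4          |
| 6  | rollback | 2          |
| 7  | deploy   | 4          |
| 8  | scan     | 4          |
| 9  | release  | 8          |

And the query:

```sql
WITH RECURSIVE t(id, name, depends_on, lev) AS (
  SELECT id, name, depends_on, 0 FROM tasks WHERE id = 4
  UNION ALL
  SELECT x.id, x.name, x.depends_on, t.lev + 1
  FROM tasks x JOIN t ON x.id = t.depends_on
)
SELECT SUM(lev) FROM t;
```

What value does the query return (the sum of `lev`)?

6

Base: id=4 (lint), depends_on=3, lev 0.
Iteration 1: join on id=3 -> init (id 3, depends_on=2, lev 1).
Iteration 2: join on id=2 -> parse (id 2, depends_on=1, lev 2).
Iteration 3: join on id=1 -> build (id 1, depends_on=NULL, lev 3).
Iteration 4: depends_on is NULL; no match; recursion stops.
SUM(lev) = 0 + 1 + 2 + 3 = 6.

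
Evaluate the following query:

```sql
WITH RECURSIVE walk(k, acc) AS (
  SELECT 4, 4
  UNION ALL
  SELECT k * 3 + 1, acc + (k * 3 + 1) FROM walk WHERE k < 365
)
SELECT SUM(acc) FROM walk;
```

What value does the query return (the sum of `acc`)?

Base: k=4, acc=4.
Iteration 1: 4 < 365 holds -> k = 4 * 3 + 1 = 13, acc = 4 + 13 = 17.
Iteration 2: 13 < 365 holds -> k = 13 * 3 + 1 = 40, acc = 17 + 40 = 57.
Iteration 3: 40 < 365 holds -> k = 40 * 3 + 1 = 121, acc = 57 + 121 = 178.
Iteration 4: 121 < 365 holds -> k = 121 * 3 + 1 = 364, acc = 178 + 364 = 542.
Iteration 5: 364 < 365 holds -> k = 364 * 3 + 1 = 1093, acc = 542 + 1093 = 1635.
Iteration 6: 1093 < 365 fails; recursion stops.
SUM(acc) = 4 + 17 + 57 + 178 + 542 + 1635 = 2433.

2433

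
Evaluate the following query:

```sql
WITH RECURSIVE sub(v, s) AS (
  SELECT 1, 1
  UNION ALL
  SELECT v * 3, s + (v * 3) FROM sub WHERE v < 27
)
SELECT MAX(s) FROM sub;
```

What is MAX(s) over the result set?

Base: v=1, s=1.
Iteration 1: 1 < 27 holds -> v = 1 * 3 = 3, s = 1 + 3 = 4.
Iteration 2: 3 < 27 holds -> v = 3 * 3 = 9, s = 4 + 9 = 13.
Iteration 3: 9 < 27 holds -> v = 9 * 3 = 27, s = 13 + 27 = 40.
Iteration 4: 27 < 27 fails; recursion stops.
s values: 1, 4, 13, 40; the maximum is 40.

40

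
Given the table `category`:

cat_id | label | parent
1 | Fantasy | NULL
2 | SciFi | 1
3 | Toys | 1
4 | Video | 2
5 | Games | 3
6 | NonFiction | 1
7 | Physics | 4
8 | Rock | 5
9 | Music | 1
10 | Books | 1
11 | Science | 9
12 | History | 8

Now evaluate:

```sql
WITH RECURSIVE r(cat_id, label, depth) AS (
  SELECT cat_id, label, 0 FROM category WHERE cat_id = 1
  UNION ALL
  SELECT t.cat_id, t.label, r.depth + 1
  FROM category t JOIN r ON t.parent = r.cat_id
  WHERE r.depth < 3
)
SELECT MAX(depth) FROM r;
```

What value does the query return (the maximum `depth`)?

Base: cat_id=1 (Fantasy) at depth 0.
Iteration 1: rows with parent in {1} -> SciFi (id 2, depth 1), Toys (id 3, depth 1), NonFiction (id 6, depth 1), Music (id 9, depth 1), Books (id 10, depth 1).
Iteration 2: rows with parent in {2,3,6,9,10} -> Video (id 4, depth 2), Games (id 5, depth 2), Science (id 11, depth 2).
Iteration 3: rows with parent in {4,5,11} -> Physics (id 7, depth 3), Rock (id 8, depth 3).
Iteration 4: depth < 3 fails for all current rows; recursion stops.
depth values: 0, 1, 1, 1, 1, 1, 2, 2, 2, 3, 3; the maximum is 3.

3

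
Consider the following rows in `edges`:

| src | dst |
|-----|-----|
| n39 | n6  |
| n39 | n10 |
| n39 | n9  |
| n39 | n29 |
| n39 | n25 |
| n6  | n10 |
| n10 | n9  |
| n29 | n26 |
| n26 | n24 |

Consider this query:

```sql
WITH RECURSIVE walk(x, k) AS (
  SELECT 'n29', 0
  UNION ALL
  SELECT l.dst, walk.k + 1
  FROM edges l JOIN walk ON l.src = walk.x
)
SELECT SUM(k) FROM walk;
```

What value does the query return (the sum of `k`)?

3

Base: (n29, k=0).
Iteration 1: edges from {n29} -> (n26, k=1).
Iteration 2: edges from {n26} -> (n24, k=2).
Iteration 3: no outgoing edges from {n24}; recursion stops.
SUM(k) = 0 + 1 + 2 = 3.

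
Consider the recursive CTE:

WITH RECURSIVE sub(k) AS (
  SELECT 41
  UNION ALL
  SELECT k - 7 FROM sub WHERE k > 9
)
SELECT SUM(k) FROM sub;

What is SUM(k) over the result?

Base: k=41.
Iteration 1: 41 > 9 holds -> k = 41 - 7 = 34.
Iteration 2: 34 > 9 holds -> k = 34 - 7 = 27.
Iteration 3: 27 > 9 holds -> k = 27 - 7 = 20.
Iteration 4: 20 > 9 holds -> k = 20 - 7 = 13.
Iteration 5: 13 > 9 holds -> k = 13 - 7 = 6.
Iteration 6: 6 > 9 fails; recursion stops.
SUM(k) = 41 + 34 + 27 + 20 + 13 + 6 = 141.

141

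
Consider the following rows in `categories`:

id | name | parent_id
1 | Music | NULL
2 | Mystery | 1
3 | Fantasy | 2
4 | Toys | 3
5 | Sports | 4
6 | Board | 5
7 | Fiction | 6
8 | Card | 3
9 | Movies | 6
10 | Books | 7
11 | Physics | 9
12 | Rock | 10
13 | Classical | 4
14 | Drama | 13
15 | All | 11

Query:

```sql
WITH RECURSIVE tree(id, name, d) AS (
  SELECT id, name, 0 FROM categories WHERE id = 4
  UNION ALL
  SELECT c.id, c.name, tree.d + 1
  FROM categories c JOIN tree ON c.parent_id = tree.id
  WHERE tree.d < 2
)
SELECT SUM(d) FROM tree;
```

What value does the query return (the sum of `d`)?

Base: id=4 (Toys) at d 0.
Iteration 1: rows with parent_id in {4} -> Sports (id 5, d 1), Classical (id 13, d 1).
Iteration 2: rows with parent_id in {5,13} -> Board (id 6, d 2), Drama (id 14, d 2).
Iteration 3: d < 2 fails for all current rows; recursion stops.
SUM(d) = 0 + 1 + 1 + 2 + 2 = 6.

6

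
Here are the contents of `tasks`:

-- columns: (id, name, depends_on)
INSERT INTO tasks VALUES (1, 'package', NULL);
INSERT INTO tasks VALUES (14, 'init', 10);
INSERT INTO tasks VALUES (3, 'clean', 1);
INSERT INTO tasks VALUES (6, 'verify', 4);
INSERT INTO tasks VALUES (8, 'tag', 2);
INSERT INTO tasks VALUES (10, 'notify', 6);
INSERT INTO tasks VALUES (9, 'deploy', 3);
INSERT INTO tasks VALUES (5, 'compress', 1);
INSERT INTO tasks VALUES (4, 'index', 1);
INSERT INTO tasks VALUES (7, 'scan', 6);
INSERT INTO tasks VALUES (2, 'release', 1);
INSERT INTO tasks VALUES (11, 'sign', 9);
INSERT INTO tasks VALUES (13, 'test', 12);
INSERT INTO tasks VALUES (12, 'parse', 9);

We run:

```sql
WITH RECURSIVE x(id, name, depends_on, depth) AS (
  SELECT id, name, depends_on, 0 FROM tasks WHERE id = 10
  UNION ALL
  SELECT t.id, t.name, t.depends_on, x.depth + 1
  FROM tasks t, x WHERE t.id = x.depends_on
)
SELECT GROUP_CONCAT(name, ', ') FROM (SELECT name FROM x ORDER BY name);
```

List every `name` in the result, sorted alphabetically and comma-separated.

index, notify, package, verify

Base: id=10 (notify), depends_on=6, depth 0.
Iteration 1: join on id=6 -> verify (id 6, depends_on=4, depth 1).
Iteration 2: join on id=4 -> index (id 4, depends_on=1, depth 2).
Iteration 3: join on id=1 -> package (id 1, depends_on=NULL, depth 3).
Iteration 4: depends_on is NULL; no match; recursion stops.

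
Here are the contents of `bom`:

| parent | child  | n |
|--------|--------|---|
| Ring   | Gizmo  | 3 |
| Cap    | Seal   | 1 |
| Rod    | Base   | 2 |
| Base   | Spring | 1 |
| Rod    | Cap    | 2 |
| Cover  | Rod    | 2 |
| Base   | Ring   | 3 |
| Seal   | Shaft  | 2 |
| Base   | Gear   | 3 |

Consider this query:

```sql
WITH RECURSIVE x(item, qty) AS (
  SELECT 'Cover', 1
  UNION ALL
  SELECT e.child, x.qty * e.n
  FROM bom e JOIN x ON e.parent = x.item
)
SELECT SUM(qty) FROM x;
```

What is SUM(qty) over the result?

87

Base: (Cover, qty=1).
Iteration 1: components of {Cover} -> Rod = 1*2 = 2.
Iteration 2: components of {Rod} -> Base = 2*2 = 4, Cap = 2*2 = 4.
Iteration 3: components of {Base,Cap} -> Gear = 4*3 = 12, Ring = 4*3 = 12, Seal = 4*1 = 4, Spring = 4*1 = 4.
Iteration 4: components of {Gear,Ring,Seal,Spring} -> Gizmo = 12*3 = 36, Shaft = 4*2 = 8.
Iteration 5: no further components; recursion stops.
SUM(qty) = 1 + 2 + 4 + 4 + 4 + 12 + 12 + 4 + 36 + 8 = 87.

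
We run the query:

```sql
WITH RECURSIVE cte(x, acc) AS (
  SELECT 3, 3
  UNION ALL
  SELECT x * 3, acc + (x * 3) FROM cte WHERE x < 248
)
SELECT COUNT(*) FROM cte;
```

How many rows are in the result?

6

Base: x=3, acc=3.
Iteration 1: 3 < 248 holds -> x = 3 * 3 = 9, acc = 3 + 9 = 12.
Iteration 2: 9 < 248 holds -> x = 9 * 3 = 27, acc = 12 + 27 = 39.
Iteration 3: 27 < 248 holds -> x = 27 * 3 = 81, acc = 39 + 81 = 120.
Iteration 4: 81 < 248 holds -> x = 81 * 3 = 243, acc = 120 + 243 = 363.
Iteration 5: 243 < 248 holds -> x = 243 * 3 = 729, acc = 363 + 729 = 1092.
Iteration 6: 729 < 248 fails; recursion stops.
Total rows emitted: 6.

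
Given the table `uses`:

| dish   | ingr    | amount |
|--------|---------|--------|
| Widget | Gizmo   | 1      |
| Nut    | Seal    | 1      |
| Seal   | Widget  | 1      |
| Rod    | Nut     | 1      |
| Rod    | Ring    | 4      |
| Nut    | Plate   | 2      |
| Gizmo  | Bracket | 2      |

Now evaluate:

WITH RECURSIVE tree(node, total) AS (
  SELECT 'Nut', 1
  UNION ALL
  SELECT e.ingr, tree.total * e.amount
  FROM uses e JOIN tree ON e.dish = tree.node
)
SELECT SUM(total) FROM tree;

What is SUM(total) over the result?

Base: (Nut, total=1).
Iteration 1: components of {Nut} -> Plate = 1*2 = 2, Seal = 1*1 = 1.
Iteration 2: components of {Plate,Seal} -> Widget = 1*1 = 1.
Iteration 3: components of {Widget} -> Gizmo = 1*1 = 1.
Iteration 4: components of {Gizmo} -> Bracket = 1*2 = 2.
Iteration 5: no further components; recursion stops.
SUM(total) = 1 + 1 + 2 + 1 + 1 + 2 = 8.

8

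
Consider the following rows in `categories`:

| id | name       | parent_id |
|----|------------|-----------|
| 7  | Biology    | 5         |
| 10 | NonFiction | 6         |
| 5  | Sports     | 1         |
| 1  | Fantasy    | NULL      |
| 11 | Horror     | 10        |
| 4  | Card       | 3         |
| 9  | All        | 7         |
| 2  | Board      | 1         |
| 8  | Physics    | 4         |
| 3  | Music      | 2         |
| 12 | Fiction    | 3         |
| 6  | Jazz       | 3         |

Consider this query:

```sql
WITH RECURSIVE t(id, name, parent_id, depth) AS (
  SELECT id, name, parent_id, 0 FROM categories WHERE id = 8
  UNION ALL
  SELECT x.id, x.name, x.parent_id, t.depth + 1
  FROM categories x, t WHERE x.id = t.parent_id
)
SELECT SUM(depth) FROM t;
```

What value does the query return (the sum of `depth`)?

10

Base: id=8 (Physics), parent_id=4, depth 0.
Iteration 1: join on id=4 -> Card (id 4, parent_id=3, depth 1).
Iteration 2: join on id=3 -> Music (id 3, parent_id=2, depth 2).
Iteration 3: join on id=2 -> Board (id 2, parent_id=1, depth 3).
Iteration 4: join on id=1 -> Fantasy (id 1, parent_id=NULL, depth 4).
Iteration 5: parent_id is NULL; no match; recursion stops.
SUM(depth) = 0 + 1 + 2 + 3 + 4 = 10.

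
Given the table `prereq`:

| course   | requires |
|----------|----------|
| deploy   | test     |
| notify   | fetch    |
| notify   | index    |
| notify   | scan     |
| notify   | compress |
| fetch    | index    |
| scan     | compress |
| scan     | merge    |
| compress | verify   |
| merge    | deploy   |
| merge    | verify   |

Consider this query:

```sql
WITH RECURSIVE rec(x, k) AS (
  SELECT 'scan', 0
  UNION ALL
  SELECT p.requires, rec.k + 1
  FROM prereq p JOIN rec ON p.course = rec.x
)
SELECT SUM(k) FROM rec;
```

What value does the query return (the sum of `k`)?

Base: (scan, k=0).
Iteration 1: edges from {scan} -> (compress, k=1), (merge, k=1).
Iteration 2: edges from {compress,merge} -> (deploy, k=2), (verify, k=2) x2. [UNION ALL keeps all 3 new rows, including repeats]
Iteration 3: edges from {deploy,verify} -> (test, k=3).
Iteration 4: no outgoing edges from {test}; recursion stops.
SUM(k) = 0 + 1 + 1 + 2 + 2 + 2 + 3 = 11.

11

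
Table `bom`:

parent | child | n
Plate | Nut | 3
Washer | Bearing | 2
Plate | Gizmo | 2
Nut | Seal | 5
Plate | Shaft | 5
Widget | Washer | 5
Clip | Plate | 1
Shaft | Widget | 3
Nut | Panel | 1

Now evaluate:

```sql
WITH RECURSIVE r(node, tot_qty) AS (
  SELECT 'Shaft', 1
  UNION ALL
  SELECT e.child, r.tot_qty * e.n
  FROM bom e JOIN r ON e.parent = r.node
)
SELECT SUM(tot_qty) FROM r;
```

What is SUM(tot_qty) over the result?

49

Base: (Shaft, tot_qty=1).
Iteration 1: components of {Shaft} -> Widget = 1*3 = 3.
Iteration 2: components of {Widget} -> Washer = 3*5 = 15.
Iteration 3: components of {Washer} -> Bearing = 15*2 = 30.
Iteration 4: no further components; recursion stops.
SUM(tot_qty) = 1 + 3 + 15 + 30 = 49.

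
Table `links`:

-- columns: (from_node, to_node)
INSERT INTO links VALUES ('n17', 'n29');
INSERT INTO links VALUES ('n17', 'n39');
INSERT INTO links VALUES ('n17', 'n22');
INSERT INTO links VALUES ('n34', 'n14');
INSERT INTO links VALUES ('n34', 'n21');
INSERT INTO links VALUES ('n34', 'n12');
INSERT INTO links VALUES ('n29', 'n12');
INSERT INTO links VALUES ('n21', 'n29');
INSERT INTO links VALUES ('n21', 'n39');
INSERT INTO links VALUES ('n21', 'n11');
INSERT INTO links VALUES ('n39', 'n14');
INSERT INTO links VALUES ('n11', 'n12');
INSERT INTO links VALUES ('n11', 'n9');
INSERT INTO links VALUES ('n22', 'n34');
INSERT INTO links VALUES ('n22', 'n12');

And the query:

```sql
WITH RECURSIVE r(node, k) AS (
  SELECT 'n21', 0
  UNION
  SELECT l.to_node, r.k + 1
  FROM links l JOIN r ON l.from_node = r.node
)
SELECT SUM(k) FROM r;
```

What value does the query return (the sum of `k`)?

9

Base: (n21, k=0).
Iteration 1: edges from {n21} -> (n11, k=1), (n29, k=1), (n39, k=1).
Iteration 2: edges from {n11,n29,n39} -> (n12, k=2), (n14, k=2), (n9, k=2). [UNION drops 1 duplicate row(s)]
Iteration 3: no outgoing edges from {n12,n14,n9}; recursion stops.
SUM(k) = 0 + 1 + 1 + 1 + 2 + 2 + 2 = 9.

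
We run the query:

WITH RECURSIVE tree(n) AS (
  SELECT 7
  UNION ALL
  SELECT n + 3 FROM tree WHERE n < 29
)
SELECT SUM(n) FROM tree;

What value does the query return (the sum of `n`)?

Base: n=7.
Iteration 1: 7 < 29 holds -> n = 7 + 3 = 10.
Iteration 2: 10 < 29 holds -> n = 10 + 3 = 13.
Iteration 3: 13 < 29 holds -> n = 13 + 3 = 16.
Iteration 4: 16 < 29 holds -> n = 16 + 3 = 19.
Iteration 5: 19 < 29 holds -> n = 19 + 3 = 22.
Iteration 6: 22 < 29 holds -> n = 22 + 3 = 25.
Iteration 7: 25 < 29 holds -> n = 25 + 3 = 28.
Iteration 8: 28 < 29 holds -> n = 28 + 3 = 31.
Iteration 9: 31 < 29 fails; recursion stops.
SUM(n) = 7 + 10 + 13 + 16 + 19 + 22 + 25 + 28 + 31 = 171.

171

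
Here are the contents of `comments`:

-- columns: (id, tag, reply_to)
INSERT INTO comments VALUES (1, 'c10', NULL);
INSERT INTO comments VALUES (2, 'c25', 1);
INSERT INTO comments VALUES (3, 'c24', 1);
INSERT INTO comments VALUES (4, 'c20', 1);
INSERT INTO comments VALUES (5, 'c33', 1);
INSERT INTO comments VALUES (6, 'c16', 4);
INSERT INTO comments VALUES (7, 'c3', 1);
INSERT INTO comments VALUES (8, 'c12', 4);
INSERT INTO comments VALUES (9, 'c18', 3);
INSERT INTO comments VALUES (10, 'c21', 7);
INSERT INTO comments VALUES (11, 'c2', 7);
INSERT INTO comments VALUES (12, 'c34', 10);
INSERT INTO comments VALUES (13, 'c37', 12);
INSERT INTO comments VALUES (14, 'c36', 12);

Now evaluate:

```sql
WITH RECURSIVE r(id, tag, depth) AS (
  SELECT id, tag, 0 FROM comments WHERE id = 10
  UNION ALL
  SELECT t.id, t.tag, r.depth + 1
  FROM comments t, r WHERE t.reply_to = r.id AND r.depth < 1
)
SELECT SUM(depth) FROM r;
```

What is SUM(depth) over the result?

1

Base: id=10 (c21) at depth 0.
Iteration 1: rows with reply_to in {10} -> c34 (id 12, depth 1).
Iteration 2: depth < 1 fails for all current rows; recursion stops.
SUM(depth) = 0 + 1 = 1.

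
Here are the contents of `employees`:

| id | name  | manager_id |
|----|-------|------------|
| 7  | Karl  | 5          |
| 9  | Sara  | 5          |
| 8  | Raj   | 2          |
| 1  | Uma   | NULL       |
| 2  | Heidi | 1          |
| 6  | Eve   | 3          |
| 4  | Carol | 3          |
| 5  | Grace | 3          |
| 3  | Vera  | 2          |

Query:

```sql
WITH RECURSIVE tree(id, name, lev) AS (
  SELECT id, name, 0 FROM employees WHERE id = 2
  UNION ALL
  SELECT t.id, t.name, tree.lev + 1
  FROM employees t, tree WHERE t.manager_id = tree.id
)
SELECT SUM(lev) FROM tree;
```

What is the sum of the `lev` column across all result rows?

Base: id=2 (Heidi) at lev 0.
Iteration 1: rows with manager_id in {2} -> Vera (id 3, lev 1), Raj (id 8, lev 1).
Iteration 2: rows with manager_id in {3,8} -> Carol (id 4, lev 2), Grace (id 5, lev 2), Eve (id 6, lev 2).
Iteration 3: rows with manager_id in {4,5,6} -> Karl (id 7, lev 3), Sara (id 9, lev 3).
Iteration 4: no rows with manager_id in {7,9}; recursion stops.
SUM(lev) = 0 + 1 + 1 + 2 + 2 + 2 + 3 + 3 = 14.

14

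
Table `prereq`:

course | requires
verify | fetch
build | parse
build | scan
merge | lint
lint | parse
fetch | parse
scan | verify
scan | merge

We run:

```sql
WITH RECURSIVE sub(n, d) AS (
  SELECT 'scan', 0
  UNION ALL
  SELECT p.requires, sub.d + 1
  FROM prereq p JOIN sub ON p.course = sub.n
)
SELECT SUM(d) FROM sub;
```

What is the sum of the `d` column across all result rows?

12

Base: (scan, d=0).
Iteration 1: edges from {scan} -> (merge, d=1), (verify, d=1).
Iteration 2: edges from {merge,verify} -> (fetch, d=2), (lint, d=2).
Iteration 3: edges from {fetch,lint} -> (parse, d=3) x2. [UNION ALL keeps all 2 new rows, including repeats]
Iteration 4: no outgoing edges from {parse}; recursion stops.
SUM(d) = 0 + 1 + 1 + 2 + 2 + 3 + 3 = 12.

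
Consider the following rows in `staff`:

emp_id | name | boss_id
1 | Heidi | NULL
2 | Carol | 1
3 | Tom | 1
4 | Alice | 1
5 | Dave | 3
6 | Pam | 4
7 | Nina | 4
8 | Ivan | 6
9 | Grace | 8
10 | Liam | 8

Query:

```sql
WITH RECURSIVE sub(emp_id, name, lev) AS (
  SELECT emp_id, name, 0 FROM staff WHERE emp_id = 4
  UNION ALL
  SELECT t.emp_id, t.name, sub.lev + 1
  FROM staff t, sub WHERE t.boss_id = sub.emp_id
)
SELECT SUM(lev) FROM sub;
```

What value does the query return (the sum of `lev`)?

Base: emp_id=4 (Alice) at lev 0.
Iteration 1: rows with boss_id in {4} -> Pam (id 6, lev 1), Nina (id 7, lev 1).
Iteration 2: rows with boss_id in {6,7} -> Ivan (id 8, lev 2).
Iteration 3: rows with boss_id in {8} -> Grace (id 9, lev 3), Liam (id 10, lev 3).
Iteration 4: no rows with boss_id in {9,10}; recursion stops.
SUM(lev) = 0 + 1 + 1 + 2 + 3 + 3 = 10.

10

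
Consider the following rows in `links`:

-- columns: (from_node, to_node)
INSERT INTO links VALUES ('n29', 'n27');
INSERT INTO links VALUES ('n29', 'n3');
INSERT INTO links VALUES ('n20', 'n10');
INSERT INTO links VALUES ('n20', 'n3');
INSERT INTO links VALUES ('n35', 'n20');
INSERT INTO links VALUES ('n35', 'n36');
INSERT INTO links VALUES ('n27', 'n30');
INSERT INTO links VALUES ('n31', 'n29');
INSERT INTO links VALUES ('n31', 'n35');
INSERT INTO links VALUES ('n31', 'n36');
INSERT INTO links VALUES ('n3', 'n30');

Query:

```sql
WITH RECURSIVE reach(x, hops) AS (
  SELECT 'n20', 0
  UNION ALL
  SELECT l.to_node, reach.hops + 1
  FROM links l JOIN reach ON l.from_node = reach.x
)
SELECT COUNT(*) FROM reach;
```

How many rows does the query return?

Base: (n20, hops=0).
Iteration 1: edges from {n20} -> (n10, hops=1), (n3, hops=1).
Iteration 2: edges from {n10,n3} -> (n30, hops=2).
Iteration 3: no outgoing edges from {n30}; recursion stops.
Total rows emitted: 4.

4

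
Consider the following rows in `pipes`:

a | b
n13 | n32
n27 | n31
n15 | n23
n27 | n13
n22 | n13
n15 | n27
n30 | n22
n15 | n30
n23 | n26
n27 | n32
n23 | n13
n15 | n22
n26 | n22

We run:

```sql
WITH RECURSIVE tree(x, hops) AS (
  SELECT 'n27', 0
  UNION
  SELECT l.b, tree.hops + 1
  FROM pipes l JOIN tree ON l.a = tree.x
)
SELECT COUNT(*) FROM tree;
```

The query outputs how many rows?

5

Base: (n27, hops=0).
Iteration 1: edges from {n27} -> (n13, hops=1), (n31, hops=1), (n32, hops=1).
Iteration 2: edges from {n13,n31,n32} -> (n32, hops=2).
Iteration 3: no outgoing edges from {n32}; recursion stops.
Total rows emitted: 5.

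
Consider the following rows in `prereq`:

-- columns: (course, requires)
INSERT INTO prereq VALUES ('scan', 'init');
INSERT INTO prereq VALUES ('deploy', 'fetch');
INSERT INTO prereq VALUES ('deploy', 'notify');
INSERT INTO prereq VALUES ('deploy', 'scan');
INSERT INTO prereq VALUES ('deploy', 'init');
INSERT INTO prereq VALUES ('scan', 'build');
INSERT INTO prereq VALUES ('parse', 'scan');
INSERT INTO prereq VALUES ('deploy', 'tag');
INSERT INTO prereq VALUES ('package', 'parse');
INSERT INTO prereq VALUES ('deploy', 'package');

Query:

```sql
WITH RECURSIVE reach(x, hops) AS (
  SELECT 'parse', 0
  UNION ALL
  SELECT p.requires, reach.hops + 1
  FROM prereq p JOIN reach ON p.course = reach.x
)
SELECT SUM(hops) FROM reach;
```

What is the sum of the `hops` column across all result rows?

5

Base: (parse, hops=0).
Iteration 1: edges from {parse} -> (scan, hops=1).
Iteration 2: edges from {scan} -> (build, hops=2), (init, hops=2).
Iteration 3: no outgoing edges from {build,init}; recursion stops.
SUM(hops) = 0 + 1 + 2 + 2 = 5.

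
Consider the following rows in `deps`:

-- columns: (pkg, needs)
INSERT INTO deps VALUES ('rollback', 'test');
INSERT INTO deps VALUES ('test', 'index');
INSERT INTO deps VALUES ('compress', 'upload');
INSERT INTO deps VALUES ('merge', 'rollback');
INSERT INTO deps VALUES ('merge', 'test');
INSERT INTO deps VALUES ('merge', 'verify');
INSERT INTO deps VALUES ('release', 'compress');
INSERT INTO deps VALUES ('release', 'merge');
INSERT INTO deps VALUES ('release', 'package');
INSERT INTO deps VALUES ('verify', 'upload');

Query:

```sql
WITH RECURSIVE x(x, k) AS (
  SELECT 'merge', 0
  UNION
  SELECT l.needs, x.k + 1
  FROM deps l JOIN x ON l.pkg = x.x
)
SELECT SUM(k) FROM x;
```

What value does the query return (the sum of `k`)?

Base: (merge, k=0).
Iteration 1: edges from {merge} -> (rollback, k=1), (test, k=1), (verify, k=1).
Iteration 2: edges from {rollback,test,verify} -> (index, k=2), (test, k=2), (upload, k=2).
Iteration 3: edges from {index,test,upload} -> (index, k=3).
Iteration 4: no outgoing edges from {index}; recursion stops.
SUM(k) = 0 + 1 + 1 + 1 + 2 + 2 + 2 + 3 = 12.

12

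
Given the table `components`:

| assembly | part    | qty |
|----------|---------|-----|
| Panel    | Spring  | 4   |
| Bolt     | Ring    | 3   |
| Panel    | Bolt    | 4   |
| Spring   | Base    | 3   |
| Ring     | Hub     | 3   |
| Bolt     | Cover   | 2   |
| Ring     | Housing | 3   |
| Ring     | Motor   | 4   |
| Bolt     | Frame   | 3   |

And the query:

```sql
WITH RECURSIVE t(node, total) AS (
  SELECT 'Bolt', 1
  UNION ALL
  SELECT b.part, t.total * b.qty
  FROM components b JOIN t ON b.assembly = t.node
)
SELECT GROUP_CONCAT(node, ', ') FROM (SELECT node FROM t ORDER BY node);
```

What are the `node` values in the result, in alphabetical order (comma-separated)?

Bolt, Cover, Frame, Housing, Hub, Motor, Ring

Base: (Bolt, total=1).
Iteration 1: components of {Bolt} -> Cover = 1*2 = 2, Frame = 1*3 = 3, Ring = 1*3 = 3.
Iteration 2: components of {Cover,Frame,Ring} -> Housing = 3*3 = 9, Hub = 3*3 = 9, Motor = 3*4 = 12.
Iteration 3: no further components; recursion stops.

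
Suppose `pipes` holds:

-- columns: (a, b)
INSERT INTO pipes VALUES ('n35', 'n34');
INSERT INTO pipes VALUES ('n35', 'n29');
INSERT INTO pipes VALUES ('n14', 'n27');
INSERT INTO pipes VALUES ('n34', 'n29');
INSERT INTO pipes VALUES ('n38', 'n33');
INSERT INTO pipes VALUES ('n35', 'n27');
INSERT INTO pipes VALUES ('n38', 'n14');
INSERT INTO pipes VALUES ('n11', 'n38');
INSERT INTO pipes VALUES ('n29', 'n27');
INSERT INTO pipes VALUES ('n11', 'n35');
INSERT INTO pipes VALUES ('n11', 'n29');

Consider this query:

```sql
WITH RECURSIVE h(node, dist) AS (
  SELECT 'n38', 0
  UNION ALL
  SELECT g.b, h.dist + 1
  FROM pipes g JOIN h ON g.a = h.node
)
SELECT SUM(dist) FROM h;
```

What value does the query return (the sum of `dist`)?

4

Base: (n38, dist=0).
Iteration 1: edges from {n38} -> (n14, dist=1), (n33, dist=1).
Iteration 2: edges from {n14,n33} -> (n27, dist=2).
Iteration 3: no outgoing edges from {n27}; recursion stops.
SUM(dist) = 0 + 1 + 1 + 2 = 4.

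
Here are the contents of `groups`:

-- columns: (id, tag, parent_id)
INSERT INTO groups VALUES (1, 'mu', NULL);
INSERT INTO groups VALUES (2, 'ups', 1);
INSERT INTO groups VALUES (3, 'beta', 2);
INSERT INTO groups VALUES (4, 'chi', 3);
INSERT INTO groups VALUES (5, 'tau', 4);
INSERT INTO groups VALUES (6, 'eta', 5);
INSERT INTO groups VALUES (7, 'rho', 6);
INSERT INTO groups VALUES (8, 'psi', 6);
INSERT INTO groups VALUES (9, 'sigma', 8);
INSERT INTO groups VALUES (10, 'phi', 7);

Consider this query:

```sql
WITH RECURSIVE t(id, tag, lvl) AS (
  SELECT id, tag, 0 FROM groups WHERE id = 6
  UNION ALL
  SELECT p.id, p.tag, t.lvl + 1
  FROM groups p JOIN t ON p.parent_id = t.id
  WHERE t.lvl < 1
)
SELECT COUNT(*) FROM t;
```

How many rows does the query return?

3

Base: id=6 (eta) at lvl 0.
Iteration 1: rows with parent_id in {6} -> rho (id 7, lvl 1), psi (id 8, lvl 1).
Iteration 2: lvl < 1 fails for all current rows; recursion stops.
Total rows emitted: 3.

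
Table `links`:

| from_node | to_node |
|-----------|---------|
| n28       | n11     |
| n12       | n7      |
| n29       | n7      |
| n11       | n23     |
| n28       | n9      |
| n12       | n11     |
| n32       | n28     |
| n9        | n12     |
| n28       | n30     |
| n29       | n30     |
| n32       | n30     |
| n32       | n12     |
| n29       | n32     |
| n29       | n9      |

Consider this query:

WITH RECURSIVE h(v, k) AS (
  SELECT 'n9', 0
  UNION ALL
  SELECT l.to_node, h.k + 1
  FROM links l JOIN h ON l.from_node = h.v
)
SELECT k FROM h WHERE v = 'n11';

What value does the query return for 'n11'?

Base: (n9, k=0).
Iteration 1: edges from {n9} -> (n12, k=1).
Iteration 2: edges from {n12} -> (n11, k=2), (n7, k=2).
Iteration 3: edges from {n11,n7} -> (n23, k=3).
Iteration 4: no outgoing edges from {n23}; recursion stops.

2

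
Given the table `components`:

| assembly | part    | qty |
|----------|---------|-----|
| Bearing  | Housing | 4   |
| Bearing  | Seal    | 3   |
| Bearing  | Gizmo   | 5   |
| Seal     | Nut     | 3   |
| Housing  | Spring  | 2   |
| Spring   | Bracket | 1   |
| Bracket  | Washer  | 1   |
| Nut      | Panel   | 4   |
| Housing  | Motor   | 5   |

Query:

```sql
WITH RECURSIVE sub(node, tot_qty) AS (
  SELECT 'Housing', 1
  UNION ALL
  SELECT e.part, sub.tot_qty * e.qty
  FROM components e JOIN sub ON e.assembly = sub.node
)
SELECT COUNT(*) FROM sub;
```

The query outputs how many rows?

Base: (Housing, tot_qty=1).
Iteration 1: components of {Housing} -> Motor = 1*5 = 5, Spring = 1*2 = 2.
Iteration 2: components of {Motor,Spring} -> Bracket = 2*1 = 2.
Iteration 3: components of {Bracket} -> Washer = 2*1 = 2.
Iteration 4: no further components; recursion stops.
Total rows emitted: 5.

5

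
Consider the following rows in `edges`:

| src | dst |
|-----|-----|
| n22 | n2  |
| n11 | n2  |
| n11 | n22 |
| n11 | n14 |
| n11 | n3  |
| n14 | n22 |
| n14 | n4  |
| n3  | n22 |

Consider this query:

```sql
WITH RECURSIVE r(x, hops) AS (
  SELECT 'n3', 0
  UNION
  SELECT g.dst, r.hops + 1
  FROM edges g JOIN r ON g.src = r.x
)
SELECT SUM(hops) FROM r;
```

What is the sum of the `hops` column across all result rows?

Base: (n3, hops=0).
Iteration 1: edges from {n3} -> (n22, hops=1).
Iteration 2: edges from {n22} -> (n2, hops=2).
Iteration 3: no outgoing edges from {n2}; recursion stops.
SUM(hops) = 0 + 1 + 2 = 3.

3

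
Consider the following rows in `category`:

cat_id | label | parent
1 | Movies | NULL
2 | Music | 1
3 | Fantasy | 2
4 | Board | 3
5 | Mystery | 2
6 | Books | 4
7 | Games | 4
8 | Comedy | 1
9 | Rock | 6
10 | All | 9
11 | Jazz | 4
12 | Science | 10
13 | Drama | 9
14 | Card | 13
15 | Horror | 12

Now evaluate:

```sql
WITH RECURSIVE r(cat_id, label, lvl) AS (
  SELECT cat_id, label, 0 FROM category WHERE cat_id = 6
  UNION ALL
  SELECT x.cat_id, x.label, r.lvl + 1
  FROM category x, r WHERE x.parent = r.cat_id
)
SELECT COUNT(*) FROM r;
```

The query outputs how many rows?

Base: cat_id=6 (Books) at lvl 0.
Iteration 1: rows with parent in {6} -> Rock (id 9, lvl 1).
Iteration 2: rows with parent in {9} -> All (id 10, lvl 2), Drama (id 13, lvl 2).
Iteration 3: rows with parent in {10,13} -> Science (id 12, lvl 3), Card (id 14, lvl 3).
Iteration 4: rows with parent in {12,14} -> Horror (id 15, lvl 4).
Iteration 5: no rows with parent in {15}; recursion stops.
Total rows emitted: 7.

7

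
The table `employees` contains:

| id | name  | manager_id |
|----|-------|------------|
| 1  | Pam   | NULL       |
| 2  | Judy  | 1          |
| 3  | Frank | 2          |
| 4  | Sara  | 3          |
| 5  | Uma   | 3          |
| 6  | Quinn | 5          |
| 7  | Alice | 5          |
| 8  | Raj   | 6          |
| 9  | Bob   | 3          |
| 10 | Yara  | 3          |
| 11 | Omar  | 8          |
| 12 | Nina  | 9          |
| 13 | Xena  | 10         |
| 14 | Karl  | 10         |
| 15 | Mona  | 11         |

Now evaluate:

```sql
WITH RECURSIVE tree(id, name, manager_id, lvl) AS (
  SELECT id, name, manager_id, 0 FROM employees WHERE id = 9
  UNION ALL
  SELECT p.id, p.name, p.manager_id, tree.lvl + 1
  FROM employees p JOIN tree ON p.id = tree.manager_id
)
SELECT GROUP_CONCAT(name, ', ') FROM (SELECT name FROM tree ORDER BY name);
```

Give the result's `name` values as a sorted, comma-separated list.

Bob, Frank, Judy, Pam

Base: id=9 (Bob), manager_id=3, lvl 0.
Iteration 1: join on id=3 -> Frank (id 3, manager_id=2, lvl 1).
Iteration 2: join on id=2 -> Judy (id 2, manager_id=1, lvl 2).
Iteration 3: join on id=1 -> Pam (id 1, manager_id=NULL, lvl 3).
Iteration 4: manager_id is NULL; no match; recursion stops.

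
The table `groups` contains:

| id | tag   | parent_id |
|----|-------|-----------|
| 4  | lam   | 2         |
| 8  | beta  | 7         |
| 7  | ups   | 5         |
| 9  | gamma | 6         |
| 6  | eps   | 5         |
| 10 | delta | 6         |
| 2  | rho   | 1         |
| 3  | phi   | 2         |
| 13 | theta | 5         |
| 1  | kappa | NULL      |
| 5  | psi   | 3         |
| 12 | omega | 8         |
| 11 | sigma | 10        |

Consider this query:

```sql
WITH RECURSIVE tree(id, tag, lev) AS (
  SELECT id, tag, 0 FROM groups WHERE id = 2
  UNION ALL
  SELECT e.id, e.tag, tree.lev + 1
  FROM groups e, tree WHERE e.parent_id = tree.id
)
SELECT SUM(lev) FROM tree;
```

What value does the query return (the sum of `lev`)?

Base: id=2 (rho) at lev 0.
Iteration 1: rows with parent_id in {2} -> phi (id 3, lev 1), lam (id 4, lev 1).
Iteration 2: rows with parent_id in {3,4} -> psi (id 5, lev 2).
Iteration 3: rows with parent_id in {5} -> eps (id 6, lev 3), ups (id 7, lev 3), theta (id 13, lev 3).
Iteration 4: rows with parent_id in {6,7,13} -> beta (id 8, lev 4), gamma (id 9, lev 4), delta (id 10, lev 4).
Iteration 5: rows with parent_id in {8,9,10} -> sigma (id 11, lev 5), omega (id 12, lev 5).
Iteration 6: no rows with parent_id in {11,12}; recursion stops.
SUM(lev) = 0 + 1 + 1 + 2 + 3 + 3 + 3 + 4 + 4 + 4 + 5 + 5 = 35.

35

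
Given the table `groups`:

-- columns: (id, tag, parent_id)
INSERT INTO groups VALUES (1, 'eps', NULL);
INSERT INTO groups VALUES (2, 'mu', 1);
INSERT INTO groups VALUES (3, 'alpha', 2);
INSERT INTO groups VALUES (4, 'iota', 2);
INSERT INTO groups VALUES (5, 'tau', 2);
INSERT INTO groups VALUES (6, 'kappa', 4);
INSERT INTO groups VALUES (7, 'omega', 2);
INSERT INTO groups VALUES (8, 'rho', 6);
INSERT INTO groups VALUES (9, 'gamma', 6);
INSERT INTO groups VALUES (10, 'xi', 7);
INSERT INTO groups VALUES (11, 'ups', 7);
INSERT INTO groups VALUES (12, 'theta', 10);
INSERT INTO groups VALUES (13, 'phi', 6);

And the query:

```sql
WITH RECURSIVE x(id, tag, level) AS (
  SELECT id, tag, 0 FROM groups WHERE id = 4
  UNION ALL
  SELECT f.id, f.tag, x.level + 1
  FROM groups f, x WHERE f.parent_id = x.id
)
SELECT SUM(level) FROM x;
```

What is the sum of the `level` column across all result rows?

Base: id=4 (iota) at level 0.
Iteration 1: rows with parent_id in {4} -> kappa (id 6, level 1).
Iteration 2: rows with parent_id in {6} -> rho (id 8, level 2), gamma (id 9, level 2), phi (id 13, level 2).
Iteration 3: no rows with parent_id in {8,9,13}; recursion stops.
SUM(level) = 0 + 1 + 2 + 2 + 2 = 7.

7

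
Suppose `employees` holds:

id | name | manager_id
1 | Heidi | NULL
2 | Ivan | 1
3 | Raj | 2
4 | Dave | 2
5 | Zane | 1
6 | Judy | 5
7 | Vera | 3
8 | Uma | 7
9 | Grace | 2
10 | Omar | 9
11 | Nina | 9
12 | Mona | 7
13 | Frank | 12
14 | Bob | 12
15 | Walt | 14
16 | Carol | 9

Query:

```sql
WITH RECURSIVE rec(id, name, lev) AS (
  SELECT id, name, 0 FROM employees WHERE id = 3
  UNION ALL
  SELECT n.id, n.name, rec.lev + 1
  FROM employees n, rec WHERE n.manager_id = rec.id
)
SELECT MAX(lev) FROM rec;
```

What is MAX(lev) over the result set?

4

Base: id=3 (Raj) at lev 0.
Iteration 1: rows with manager_id in {3} -> Vera (id 7, lev 1).
Iteration 2: rows with manager_id in {7} -> Uma (id 8, lev 2), Mona (id 12, lev 2).
Iteration 3: rows with manager_id in {8,12} -> Frank (id 13, lev 3), Bob (id 14, lev 3).
Iteration 4: rows with manager_id in {13,14} -> Walt (id 15, lev 4).
Iteration 5: no rows with manager_id in {15}; recursion stops.
lev values: 0, 1, 2, 2, 3, 3, 4; the maximum is 4.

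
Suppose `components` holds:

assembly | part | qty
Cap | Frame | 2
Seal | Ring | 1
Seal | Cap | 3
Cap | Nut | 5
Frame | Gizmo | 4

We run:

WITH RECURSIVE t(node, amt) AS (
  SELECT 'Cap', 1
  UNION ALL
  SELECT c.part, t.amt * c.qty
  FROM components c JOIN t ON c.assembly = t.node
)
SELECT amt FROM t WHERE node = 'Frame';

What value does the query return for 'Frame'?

2

Base: (Cap, amt=1).
Iteration 1: components of {Cap} -> Frame = 1*2 = 2, Nut = 1*5 = 5.
Iteration 2: components of {Frame,Nut} -> Gizmo = 2*4 = 8.
Iteration 3: no further components; recursion stops.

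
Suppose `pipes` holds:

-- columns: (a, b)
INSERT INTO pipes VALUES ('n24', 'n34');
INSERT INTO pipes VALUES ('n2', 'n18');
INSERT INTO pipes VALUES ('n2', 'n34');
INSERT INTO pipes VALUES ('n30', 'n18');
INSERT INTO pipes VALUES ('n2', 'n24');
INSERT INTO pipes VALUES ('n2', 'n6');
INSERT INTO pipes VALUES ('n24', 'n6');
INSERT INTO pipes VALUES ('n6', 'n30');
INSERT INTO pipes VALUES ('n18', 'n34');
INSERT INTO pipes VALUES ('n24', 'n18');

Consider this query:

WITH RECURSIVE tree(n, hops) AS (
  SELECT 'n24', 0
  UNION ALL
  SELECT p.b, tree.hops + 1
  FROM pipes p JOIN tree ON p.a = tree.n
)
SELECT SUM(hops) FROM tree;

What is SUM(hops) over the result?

Base: (n24, hops=0).
Iteration 1: edges from {n24} -> (n18, hops=1), (n34, hops=1), (n6, hops=1).
Iteration 2: edges from {n18,n34,n6} -> (n30, hops=2), (n34, hops=2).
Iteration 3: edges from {n30,n34} -> (n18, hops=3).
Iteration 4: edges from {n18} -> (n34, hops=4).
Iteration 5: no outgoing edges from {n34}; recursion stops.
SUM(hops) = 0 + 1 + 1 + 1 + 2 + 2 + 3 + 4 = 14.

14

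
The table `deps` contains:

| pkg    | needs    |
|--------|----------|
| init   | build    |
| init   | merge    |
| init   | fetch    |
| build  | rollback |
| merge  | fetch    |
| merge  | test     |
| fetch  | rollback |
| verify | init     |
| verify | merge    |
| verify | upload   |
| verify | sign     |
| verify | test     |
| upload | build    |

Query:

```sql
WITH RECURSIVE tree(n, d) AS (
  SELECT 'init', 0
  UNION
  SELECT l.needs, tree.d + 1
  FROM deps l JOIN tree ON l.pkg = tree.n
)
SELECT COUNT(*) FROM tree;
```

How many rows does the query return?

8

Base: (init, d=0).
Iteration 1: edges from {init} -> (build, d=1), (fetch, d=1), (merge, d=1).
Iteration 2: edges from {build,fetch,merge} -> (fetch, d=2), (rollback, d=2), (test, d=2). [UNION drops 1 duplicate row(s)]
Iteration 3: edges from {fetch,rollback,test} -> (rollback, d=3).
Iteration 4: no outgoing edges from {rollback}; recursion stops.
Total rows emitted: 8.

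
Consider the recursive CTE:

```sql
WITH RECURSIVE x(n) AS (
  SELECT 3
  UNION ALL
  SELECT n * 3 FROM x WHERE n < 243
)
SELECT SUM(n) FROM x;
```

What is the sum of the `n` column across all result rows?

363

Base: n=3.
Iteration 1: 3 < 243 holds -> n = 3 * 3 = 9.
Iteration 2: 9 < 243 holds -> n = 9 * 3 = 27.
Iteration 3: 27 < 243 holds -> n = 27 * 3 = 81.
Iteration 4: 81 < 243 holds -> n = 81 * 3 = 243.
Iteration 5: 243 < 243 fails; recursion stops.
SUM(n) = 3 + 9 + 27 + 81 + 243 = 363.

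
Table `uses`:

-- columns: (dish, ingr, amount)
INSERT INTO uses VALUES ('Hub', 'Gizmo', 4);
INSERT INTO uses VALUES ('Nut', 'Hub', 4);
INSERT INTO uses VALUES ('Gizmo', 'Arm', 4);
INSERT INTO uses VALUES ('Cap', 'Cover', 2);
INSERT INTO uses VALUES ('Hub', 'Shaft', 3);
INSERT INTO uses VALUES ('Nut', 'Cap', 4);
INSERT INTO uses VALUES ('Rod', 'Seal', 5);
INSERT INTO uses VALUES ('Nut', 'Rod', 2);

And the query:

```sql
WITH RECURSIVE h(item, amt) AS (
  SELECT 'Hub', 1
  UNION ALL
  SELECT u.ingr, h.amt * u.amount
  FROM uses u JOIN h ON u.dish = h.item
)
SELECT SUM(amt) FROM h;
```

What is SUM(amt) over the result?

24

Base: (Hub, amt=1).
Iteration 1: components of {Hub} -> Gizmo = 1*4 = 4, Shaft = 1*3 = 3.
Iteration 2: components of {Gizmo,Shaft} -> Arm = 4*4 = 16.
Iteration 3: no further components; recursion stops.
SUM(amt) = 1 + 3 + 4 + 16 = 24.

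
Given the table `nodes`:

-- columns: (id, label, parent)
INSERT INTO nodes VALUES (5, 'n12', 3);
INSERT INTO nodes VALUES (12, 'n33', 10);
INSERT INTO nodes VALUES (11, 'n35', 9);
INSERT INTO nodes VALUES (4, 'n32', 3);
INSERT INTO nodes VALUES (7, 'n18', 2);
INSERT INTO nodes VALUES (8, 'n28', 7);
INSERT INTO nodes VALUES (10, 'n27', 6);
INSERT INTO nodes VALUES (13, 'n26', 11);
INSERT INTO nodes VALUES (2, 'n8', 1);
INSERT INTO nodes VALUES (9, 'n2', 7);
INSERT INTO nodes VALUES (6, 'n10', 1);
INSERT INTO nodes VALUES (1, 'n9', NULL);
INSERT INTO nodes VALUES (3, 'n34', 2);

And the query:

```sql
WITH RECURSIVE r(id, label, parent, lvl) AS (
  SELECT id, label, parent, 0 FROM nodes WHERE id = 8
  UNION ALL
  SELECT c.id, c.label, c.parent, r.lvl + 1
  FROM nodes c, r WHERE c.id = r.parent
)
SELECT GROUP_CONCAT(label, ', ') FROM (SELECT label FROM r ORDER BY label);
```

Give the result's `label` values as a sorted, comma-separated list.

Base: id=8 (n28), parent=7, lvl 0.
Iteration 1: join on id=7 -> n18 (id 7, parent=2, lvl 1).
Iteration 2: join on id=2 -> n8 (id 2, parent=1, lvl 2).
Iteration 3: join on id=1 -> n9 (id 1, parent=NULL, lvl 3).
Iteration 4: parent is NULL; no match; recursion stops.

n18, n28, n8, n9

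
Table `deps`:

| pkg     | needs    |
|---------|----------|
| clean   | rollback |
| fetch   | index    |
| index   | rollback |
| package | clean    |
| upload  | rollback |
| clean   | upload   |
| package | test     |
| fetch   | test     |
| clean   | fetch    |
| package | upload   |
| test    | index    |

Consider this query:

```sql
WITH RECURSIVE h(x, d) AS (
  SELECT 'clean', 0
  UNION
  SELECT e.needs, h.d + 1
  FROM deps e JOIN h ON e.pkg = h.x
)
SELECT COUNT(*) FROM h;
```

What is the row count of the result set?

Base: (clean, d=0).
Iteration 1: edges from {clean} -> (fetch, d=1), (rollback, d=1), (upload, d=1).
Iteration 2: edges from {fetch,rollback,upload} -> (index, d=2), (rollback, d=2), (test, d=2).
Iteration 3: edges from {index,rollback,test} -> (index, d=3), (rollback, d=3).
Iteration 4: edges from {index,rollback} -> (rollback, d=4).
Iteration 5: no outgoing edges from {rollback}; recursion stops.
Total rows emitted: 10.

10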